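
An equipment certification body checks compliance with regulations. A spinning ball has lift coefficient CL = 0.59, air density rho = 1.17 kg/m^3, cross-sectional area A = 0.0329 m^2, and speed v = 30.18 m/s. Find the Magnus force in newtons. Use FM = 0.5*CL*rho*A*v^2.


FM = 0.5 * CL * rho * A * v^2
FM = 0.5 * 0.59 * 1.17 * 0.0329 * 30.18^2
v^2 = 910.8324
FM = 0.5 * 0.59 * 1.17 * 0.0329 * 910.8324 = 10.3429 N

10.3429 N


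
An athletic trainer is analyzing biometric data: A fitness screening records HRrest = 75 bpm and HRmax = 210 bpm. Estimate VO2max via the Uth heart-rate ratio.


VO2max = 15.3 * HRmax / HRrest
VO2max = 15.3 * 210 / 75
VO2max = 3213 / 75 = 42.84 mL/kg/min

42.84 mL/kg/min


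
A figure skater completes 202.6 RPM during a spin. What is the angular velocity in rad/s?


omega = RPM * 2 * pi / 60
omega = 202.6 * 2 * 3.14159 / 60
omega = 1272.9733 / 60 = 21.2162 rad/s

21.2162 rad/s


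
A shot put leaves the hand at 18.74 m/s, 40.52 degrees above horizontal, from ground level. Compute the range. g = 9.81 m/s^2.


R = v^2 * sin(2*theta) / g
Convert angle to radians: theta = 40.52 deg = 0.7072 rad
sin(2*theta) = sin(1.4144) = 0.9878
R = 18.74^2 * 0.9878 / 9.81
R = 351.1876 * 0.9878 / 9.81 = 35.3621 m

35.3621 m


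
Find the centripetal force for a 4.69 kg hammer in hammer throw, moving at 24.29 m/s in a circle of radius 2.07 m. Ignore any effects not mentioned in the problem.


Fc = m * v^2 / r
v^2 = 24.29^2 = 590.0041
Fc = 4.69 * 590.0041 / 2.07
Fc = 2767.1192 / 2.07 = 1336.7726 N

1336.7726 N


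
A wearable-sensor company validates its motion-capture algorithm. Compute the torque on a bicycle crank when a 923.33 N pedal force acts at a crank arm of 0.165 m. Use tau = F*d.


tau = F * d
tau = 923.33 * 0.165
tau = 152.3495 N*m

152.3495 N*m


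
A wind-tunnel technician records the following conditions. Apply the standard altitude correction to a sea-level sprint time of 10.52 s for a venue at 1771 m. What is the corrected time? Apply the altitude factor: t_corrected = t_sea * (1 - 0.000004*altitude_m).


Correction factor = 1 - 0.000004 * 1771 = 0.992916
t_corrected = t_sea * factor = 10.52 * 0.992916
t_corrected = 10.4455 s

10.4455 s


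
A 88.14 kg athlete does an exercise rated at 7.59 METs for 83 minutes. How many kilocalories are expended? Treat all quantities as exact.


kcal = MET * mass * time_hr
Convert time: 83 min = 1.3833 hr
kcal = 7.59 * 88.14 * 1.3833
kcal = 925.4259 kcal

925.4259 kcal


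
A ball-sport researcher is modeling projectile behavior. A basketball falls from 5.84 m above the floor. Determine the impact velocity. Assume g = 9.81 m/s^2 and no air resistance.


v = sqrt(2 * g * h)
v = sqrt(2 * 9.81 * 5.84)
v = sqrt(114.5808) = 10.7042 m/s

10.7042 m/s


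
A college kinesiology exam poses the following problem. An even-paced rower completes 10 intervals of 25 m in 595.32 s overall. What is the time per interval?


Split time = total_time / n_laps = 595.32 / 10
Split time = 59.532 s per lap

59.532 s


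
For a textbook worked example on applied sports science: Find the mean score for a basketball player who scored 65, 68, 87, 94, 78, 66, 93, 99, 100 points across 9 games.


Average = sum / n
Sum = 750
Average = 750 / 9 = 83.3333

83.3333


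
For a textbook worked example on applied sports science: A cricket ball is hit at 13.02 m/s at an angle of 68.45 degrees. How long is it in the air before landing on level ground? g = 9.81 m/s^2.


T = 2*v*sin(theta)/g
sin(theta) = sin(68.45 deg) = 0.9301
T = 2*13.02*0.9301 / 9.81
T = 24.2197 / 9.81 = 2.4689 s

2.4689 s


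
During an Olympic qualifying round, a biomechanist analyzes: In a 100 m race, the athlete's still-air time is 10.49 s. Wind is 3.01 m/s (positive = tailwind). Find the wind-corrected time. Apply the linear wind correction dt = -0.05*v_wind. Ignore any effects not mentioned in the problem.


dt = -0.05 * v_wind = -0.05 * 3.01 = -0.1505 s
t_corrected = t_still + dt = 10.49 + (-0.1505)
t_corrected = 10.3395 s

10.3395 s


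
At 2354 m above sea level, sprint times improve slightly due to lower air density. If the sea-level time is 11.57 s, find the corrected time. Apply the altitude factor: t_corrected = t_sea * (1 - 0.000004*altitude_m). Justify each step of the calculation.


Correction factor = 1 - 0.000004 * 2354 = 0.990584
t_corrected = t_sea * factor = 11.57 * 0.990584
t_corrected = 11.4611 s

11.4611 s


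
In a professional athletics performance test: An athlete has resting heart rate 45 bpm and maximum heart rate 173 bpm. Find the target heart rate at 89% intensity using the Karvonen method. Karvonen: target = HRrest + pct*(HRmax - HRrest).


Target = HRrest + pct*(HRmax - HRrest)
Heart rate reserve = HRmax - HRrest = 173 - 45 = 128 bpm
Fraction = 89% = 0.89
Target = 45 + 0.89 * 128
Target = 45 + 113.92 = 158.92 bpm

158.92 bpm


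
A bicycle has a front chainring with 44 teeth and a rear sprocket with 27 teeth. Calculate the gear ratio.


GR = front_teeth / rear_teeth
GR = 44 / 27
GR = 1.6296

1.6296


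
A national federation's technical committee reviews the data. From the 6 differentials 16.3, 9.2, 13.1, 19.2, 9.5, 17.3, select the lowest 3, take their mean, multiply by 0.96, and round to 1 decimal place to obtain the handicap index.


All differentials: 16.3, 9.2, 13.1, 19.2, 9.5, 17.3
Sorted: 9.2, 9.5, 13.1, 16.3, 17.3, 19.2
Best 3: 9.2, 9.5, 13.1
Average of best = 31.8 / 3 = 10.6
Raw index = 10.6 * 0.96 = 10.176
Handicap index = round(10.176, 1) = 10.2

10.2


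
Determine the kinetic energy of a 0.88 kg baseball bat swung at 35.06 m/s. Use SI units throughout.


KE = 0.5 * m * v^2
KE = 0.5 * 0.88 * 35.06^2
KE = 0.5 * 0.88 * 1229.2036 = 540.8496 J

540.8496 J


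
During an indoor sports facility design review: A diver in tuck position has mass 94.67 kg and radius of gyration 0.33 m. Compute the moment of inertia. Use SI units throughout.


I = m * k^2
I = 94.67 * 0.33^2
I = 94.67 * 0.1089 = 10.3096 kg*m^2

10.3096 kg*m^2


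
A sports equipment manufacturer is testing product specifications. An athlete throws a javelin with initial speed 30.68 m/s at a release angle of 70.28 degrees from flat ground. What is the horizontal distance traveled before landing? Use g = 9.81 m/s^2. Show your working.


R = v^2 * sin(2*theta) / g
Convert angle to radians: theta = 70.28 deg = 1.2266 rad
sin(2*theta) = sin(2.4532) = 0.6353
R = 30.68^2 * 0.6353 / 9.81
R = 941.2624 * 0.6353 / 9.81 = 60.9537 m

60.9537 m


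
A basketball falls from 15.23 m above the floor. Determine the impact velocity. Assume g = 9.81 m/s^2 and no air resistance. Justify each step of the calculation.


v = sqrt(2 * g * h)
v = sqrt(2 * 9.81 * 15.23)
v = sqrt(298.8126) = 17.2862 m/s

17.2862 m/s


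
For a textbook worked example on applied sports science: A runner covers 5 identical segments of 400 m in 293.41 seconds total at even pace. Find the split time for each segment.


Split time = total_time / n_laps = 293.41 / 5
Split time = 58.682 s per lap

58.682 s


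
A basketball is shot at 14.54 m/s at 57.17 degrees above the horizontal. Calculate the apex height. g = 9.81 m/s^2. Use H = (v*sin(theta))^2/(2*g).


H = (v*sin(theta))^2 / (2*g)
vy = v*sin(theta) = 14.54 * sin(57.17 deg) = 12.2177 m/s
H = vy^2 / (2*g) = 149.2725 / (2*9.81)
H = 149.2725 / 19.62 = 7.6082 m

7.6082 m


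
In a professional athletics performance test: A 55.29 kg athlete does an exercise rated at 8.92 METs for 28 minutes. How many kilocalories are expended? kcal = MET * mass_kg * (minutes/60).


kcal = MET * mass * time_hr
Convert time: 28 min = 0.4667 hr
kcal = 8.92 * 55.29 * 0.4667
kcal = 230.1538 kcal

230.1538 kcal


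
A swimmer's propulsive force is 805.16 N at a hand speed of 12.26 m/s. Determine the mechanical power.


P = F * v
P = 805.16 * 12.26
P = 9871.2616 W

9871.2616 W


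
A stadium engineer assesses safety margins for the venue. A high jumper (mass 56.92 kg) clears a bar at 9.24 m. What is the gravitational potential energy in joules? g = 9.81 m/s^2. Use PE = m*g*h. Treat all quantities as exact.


PE = m * g * h
PE = 56.92 * 9.81 * 9.24
PE = 558.3852 * 9.24 = 5159.4792 J

5159.4792 J


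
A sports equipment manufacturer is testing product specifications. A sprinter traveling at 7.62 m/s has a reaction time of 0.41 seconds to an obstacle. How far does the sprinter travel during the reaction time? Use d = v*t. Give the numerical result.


d = v * t
d = 7.62 * 0.41
d = 3.1242 m

3.1242 m


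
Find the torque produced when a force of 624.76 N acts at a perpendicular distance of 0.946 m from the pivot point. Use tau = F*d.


tau = F * d
tau = 624.76 * 0.946
tau = 591.023 N*m

591.023 N*m


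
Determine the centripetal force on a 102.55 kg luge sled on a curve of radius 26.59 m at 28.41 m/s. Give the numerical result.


Fc = m * v^2 / r
v^2 = 28.41^2 = 807.1281
Fc = 102.55 * 807.1281 / 26.59
Fc = 82770.9867 / 26.59 = 3112.8615 N

3112.8615 N


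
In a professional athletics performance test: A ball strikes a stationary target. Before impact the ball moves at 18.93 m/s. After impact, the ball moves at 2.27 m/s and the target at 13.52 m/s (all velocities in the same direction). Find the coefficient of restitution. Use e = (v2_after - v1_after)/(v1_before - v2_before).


e = (v2_after - v1_after) / (v1_before - v2_before)
Numerator = 13.52 - 2.27 = 11.25
Denominator = 18.93 - 0 = 18.93
e = 11.25 / 18.93 = 0.5943

0.5943


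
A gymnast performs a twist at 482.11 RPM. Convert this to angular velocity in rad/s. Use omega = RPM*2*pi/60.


omega = RPM * 2 * pi / 60
omega = 482.11 * 2 * 3.14159 / 60
omega = 3029.1865 / 60 = 50.4864 rad/s

50.4864 rad/s


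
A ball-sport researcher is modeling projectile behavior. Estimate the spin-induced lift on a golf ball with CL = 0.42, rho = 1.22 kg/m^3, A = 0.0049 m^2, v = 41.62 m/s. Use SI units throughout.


FM = 0.5 * CL * rho * A * v^2
FM = 0.5 * 0.42 * 1.22 * 0.0049 * 41.62^2
v^2 = 1732.2244
FM = 0.5 * 0.42 * 1.22 * 0.0049 * 1732.2244 = 2.1746 N

2.1746 N


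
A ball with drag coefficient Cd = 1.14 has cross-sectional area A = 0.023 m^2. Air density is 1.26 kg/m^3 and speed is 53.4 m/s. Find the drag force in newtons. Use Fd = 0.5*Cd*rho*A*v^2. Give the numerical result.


Fd = 0.5 * Cd * rho * A * v^2
Fd = 0.5 * 1.14 * 1.26 * 0.023 * 53.4^2
v^2 = 2851.56
Fd = 0.5 * 1.14 * 1.26 * 0.023 * 2851.56 = 47.1038 N

47.1038 N


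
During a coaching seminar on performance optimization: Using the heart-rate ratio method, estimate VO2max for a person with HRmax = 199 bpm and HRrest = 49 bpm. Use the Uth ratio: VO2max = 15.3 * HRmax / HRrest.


VO2max = 15.3 * HRmax / HRrest
VO2max = 15.3 * 199 / 49
VO2max = 3044.7 / 49 = 62.1367 mL/kg/min

62.1367 mL/kg/min


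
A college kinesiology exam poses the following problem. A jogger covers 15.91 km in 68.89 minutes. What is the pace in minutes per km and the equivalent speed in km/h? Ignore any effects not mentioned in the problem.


Pace = time / distance = 68.89 min / 15.91 km = 4.33 min/km
Speed = distance / time_in_hours = 15.91 / 1.1482 hr
Speed = 13.8569 km/h

4.33 min/km, 13.8569 km/h


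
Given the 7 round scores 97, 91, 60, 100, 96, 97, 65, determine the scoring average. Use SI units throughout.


Average = sum / n
Sum = 606
Average = 606 / 7 = 86.5714

86.5714


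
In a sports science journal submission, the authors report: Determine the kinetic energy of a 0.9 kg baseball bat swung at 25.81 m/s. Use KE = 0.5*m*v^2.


KE = 0.5 * m * v^2
KE = 0.5 * 0.9 * 25.81^2
KE = 0.5 * 0.9 * 666.1561 = 299.7702 J

299.7702 J


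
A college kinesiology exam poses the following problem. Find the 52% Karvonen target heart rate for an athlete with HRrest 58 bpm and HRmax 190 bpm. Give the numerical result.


Target = HRrest + pct*(HRmax - HRrest)
Heart rate reserve = HRmax - HRrest = 190 - 58 = 132 bpm
Fraction = 52% = 0.52
Target = 58 + 0.52 * 132
Target = 58 + 68.64 = 126.64 bpm

126.64 bpm


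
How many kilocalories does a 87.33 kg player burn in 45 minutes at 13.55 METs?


kcal = MET * mass * time_hr
Convert time: 45 min = 0.75 hr
kcal = 13.55 * 87.33 * 0.75
kcal = 887.4911 kcal

887.4911 kcal


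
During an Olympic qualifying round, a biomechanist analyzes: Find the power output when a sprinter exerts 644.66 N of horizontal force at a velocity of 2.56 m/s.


P = F * v
P = 644.66 * 2.56
P = 1650.3296 W

1650.3296 W


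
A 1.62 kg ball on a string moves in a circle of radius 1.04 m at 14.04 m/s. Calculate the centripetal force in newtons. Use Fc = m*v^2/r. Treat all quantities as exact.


Fc = m * v^2 / r
v^2 = 14.04^2 = 197.1216
Fc = 1.62 * 197.1216 / 1.04
Fc = 319.337 / 1.04 = 307.0548 N

307.0548 N


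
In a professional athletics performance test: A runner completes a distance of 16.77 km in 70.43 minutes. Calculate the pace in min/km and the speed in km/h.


Pace = time / distance = 70.43 min / 16.77 km = 4.1998 min/km
Speed = distance / time_in_hours = 16.77 / 1.1738 hr
Speed = 14.2865 km/h

4.1998 min/km, 14.2865 km/h


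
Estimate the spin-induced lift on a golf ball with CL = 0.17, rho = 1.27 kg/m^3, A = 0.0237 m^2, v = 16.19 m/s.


FM = 0.5 * CL * rho * A * v^2
FM = 0.5 * 0.17 * 1.27 * 0.0237 * 16.19^2
v^2 = 262.1161
FM = 0.5 * 0.17 * 1.27 * 0.0237 * 262.1161 = 0.6706 N

0.6706 N


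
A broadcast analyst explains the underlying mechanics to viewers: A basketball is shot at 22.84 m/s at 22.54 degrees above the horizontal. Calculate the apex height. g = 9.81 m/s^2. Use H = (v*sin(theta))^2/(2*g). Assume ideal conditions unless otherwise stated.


H = (v*sin(theta))^2 / (2*g)
vy = v*sin(theta) = 22.84 * sin(22.54 deg) = 8.7552 m/s
H = vy^2 / (2*g) = 76.6539 / (2*9.81)
H = 76.6539 / 19.62 = 3.9069 m

3.9069 m


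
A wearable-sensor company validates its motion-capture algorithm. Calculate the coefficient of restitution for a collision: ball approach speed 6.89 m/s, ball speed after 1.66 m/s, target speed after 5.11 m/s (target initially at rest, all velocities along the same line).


e = (v2_after - v1_after) / (v1_before - v2_before)
Numerator = 5.11 - 1.66 = 3.45
Denominator = 6.89 - 0 = 6.89
e = 3.45 / 6.89 = 0.5007

0.5007


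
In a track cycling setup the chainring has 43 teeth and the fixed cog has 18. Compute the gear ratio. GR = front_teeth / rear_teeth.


GR = front_teeth / rear_teeth
GR = 43 / 18
GR = 2.3889

2.3889


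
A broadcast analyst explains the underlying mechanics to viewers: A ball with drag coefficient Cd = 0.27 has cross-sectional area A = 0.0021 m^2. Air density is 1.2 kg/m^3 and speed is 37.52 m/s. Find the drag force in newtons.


Fd = 0.5 * Cd * rho * A * v^2
Fd = 0.5 * 0.27 * 1.2 * 0.0021 * 37.52^2
v^2 = 1407.7504
Fd = 0.5 * 0.27 * 1.2 * 0.0021 * 1407.7504 = 0.4789 N

0.4789 N


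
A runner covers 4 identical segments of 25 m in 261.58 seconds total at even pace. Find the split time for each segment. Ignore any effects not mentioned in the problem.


Split time = total_time / n_laps = 261.58 / 4
Split time = 65.395 s per lap

65.395 s


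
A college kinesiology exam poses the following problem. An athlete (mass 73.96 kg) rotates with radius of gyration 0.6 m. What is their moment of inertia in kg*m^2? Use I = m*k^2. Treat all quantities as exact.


I = m * k^2
I = 73.96 * 0.6^2
I = 73.96 * 0.36 = 26.6256 kg*m^2

26.6256 kg*m^2


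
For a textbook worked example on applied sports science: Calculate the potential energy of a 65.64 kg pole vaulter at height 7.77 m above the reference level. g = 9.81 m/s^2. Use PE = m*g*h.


PE = m * g * h
PE = 65.64 * 9.81 * 7.77
PE = 643.9284 * 7.77 = 5003.3237 J

5003.3237 J


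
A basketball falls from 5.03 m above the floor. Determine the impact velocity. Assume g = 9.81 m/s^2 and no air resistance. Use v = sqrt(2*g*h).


v = sqrt(2 * g * h)
v = sqrt(2 * 9.81 * 5.03)
v = sqrt(98.6886) = 9.9342 m/s

9.9342 m/s


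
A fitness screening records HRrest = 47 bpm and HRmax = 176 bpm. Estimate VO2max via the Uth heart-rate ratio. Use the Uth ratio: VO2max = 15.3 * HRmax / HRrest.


VO2max = 15.3 * HRmax / HRrest
VO2max = 15.3 * 176 / 47
VO2max = 2692.8 / 47 = 57.2936 mL/kg/min

57.2936 mL/kg/min


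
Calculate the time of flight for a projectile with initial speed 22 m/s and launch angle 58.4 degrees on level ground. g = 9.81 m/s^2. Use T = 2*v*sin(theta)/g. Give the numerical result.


T = 2*v*sin(theta)/g
sin(theta) = sin(58.4 deg) = 0.8517
T = 2*22*0.8517 / 9.81
T = 37.476 / 9.81 = 3.8202 s

3.8202 s


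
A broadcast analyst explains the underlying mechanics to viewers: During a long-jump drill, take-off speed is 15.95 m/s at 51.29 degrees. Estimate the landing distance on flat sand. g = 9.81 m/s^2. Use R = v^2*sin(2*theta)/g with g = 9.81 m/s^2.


R = v^2 * sin(2*theta) / g
Convert angle to radians: theta = 51.29 deg = 0.8952 rad
sin(2*theta) = sin(1.7904) = 0.976
R = 15.95^2 * 0.976 / 9.81
R = 254.4025 * 0.976 / 9.81 = 25.3104 m

25.3104 m


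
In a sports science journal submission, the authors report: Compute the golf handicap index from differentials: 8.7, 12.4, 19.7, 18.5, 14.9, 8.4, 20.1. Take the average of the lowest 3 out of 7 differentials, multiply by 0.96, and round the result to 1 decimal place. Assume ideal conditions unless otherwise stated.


All differentials: 8.7, 12.4, 19.7, 18.5, 14.9, 8.4, 20.1
Sorted: 8.4, 8.7, 12.4, 14.9, 18.5, 19.7, 20.1
Best 3: 8.4, 8.7, 12.4
Average of best = 29.5 / 3 = 9.8333
Raw index = 9.8333 * 0.96 = 9.44
Handicap index = round(9.44, 1) = 9.4

9.4


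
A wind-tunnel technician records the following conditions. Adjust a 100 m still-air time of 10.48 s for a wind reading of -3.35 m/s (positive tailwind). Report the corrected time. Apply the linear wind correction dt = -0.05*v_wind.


dt = -0.05 * v_wind = -0.05 * -3.35 = 0.1675 s
t_corrected = t_still + dt = 10.48 + (0.1675)
t_corrected = 10.6475 s

10.6475 s


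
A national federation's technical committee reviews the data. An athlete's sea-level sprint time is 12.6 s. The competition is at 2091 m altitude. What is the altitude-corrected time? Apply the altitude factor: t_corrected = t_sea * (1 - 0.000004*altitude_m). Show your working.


Correction factor = 1 - 0.000004 * 2091 = 0.991636
t_corrected = t_sea * factor = 12.6 * 0.991636
t_corrected = 12.4946 s

12.4946 s


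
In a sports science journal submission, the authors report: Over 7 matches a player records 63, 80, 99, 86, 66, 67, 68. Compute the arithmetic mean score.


Average = sum / n
Sum = 529
Average = 529 / 7 = 75.5714

75.5714


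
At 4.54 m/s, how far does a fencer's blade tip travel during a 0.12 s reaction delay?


d = v * t
d = 4.54 * 0.12
d = 0.5448 m

0.5448 m


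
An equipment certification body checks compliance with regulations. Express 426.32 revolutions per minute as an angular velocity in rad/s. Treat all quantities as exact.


omega = RPM * 2 * pi / 60
omega = 426.32 * 2 * 3.14159 / 60
omega = 2678.6476 / 60 = 44.6441 rad/s

44.6441 rad/s


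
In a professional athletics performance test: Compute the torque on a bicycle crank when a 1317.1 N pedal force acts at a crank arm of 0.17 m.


tau = F * d
tau = 1317.1 * 0.17
tau = 223.907 N*m

223.907 N*m


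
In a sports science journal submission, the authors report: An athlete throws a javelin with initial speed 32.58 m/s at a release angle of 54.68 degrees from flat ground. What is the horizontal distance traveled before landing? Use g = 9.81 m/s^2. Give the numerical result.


R = v^2 * sin(2*theta) / g
Convert angle to radians: theta = 54.68 deg = 0.9543 rad
sin(2*theta) = sin(1.9087) = 0.9435
R = 32.58^2 * 0.9435 / 9.81
R = 1061.4564 * 0.9435 / 9.81 = 102.0831 m

102.0831 m


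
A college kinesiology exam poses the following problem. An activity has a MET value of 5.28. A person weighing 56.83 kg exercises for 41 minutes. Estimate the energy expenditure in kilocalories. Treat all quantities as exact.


kcal = MET * mass * time_hr
Convert time: 41 min = 0.6833 hr
kcal = 5.28 * 56.83 * 0.6833
kcal = 205.0426 kcal

205.0426 kcal


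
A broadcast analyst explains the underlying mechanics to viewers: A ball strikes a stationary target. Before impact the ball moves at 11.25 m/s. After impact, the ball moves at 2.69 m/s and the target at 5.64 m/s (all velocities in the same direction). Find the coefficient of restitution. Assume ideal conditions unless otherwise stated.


e = (v2_after - v1_after) / (v1_before - v2_before)
Numerator = 5.64 - 2.69 = 2.95
Denominator = 11.25 - 0 = 11.25
e = 2.95 / 11.25 = 0.2622

0.2622


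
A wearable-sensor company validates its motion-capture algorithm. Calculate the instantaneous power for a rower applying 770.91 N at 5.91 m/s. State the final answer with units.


P = F * v
P = 770.91 * 5.91
P = 4556.0781 W

4556.0781 W


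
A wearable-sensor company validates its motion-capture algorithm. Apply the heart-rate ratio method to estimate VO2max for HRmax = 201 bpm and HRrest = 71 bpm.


VO2max = 15.3 * HRmax / HRrest
VO2max = 15.3 * 201 / 71
VO2max = 3075.3 / 71 = 43.3141 mL/kg/min

43.3141 mL/kg/min


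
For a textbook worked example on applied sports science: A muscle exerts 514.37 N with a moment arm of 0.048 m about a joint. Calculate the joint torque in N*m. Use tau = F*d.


tau = F * d
tau = 514.37 * 0.048
tau = 24.6898 N*m

24.6898 N*m


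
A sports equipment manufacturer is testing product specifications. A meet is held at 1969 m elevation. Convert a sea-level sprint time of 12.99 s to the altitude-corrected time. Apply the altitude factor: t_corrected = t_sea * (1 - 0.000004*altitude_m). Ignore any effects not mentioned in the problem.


Correction factor = 1 - 0.000004 * 1969 = 0.992124
t_corrected = t_sea * factor = 12.99 * 0.992124
t_corrected = 12.8877 s

12.8877 s


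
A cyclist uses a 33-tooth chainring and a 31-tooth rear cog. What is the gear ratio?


GR = front_teeth / rear_teeth
GR = 33 / 31
GR = 1.0645

1.0645


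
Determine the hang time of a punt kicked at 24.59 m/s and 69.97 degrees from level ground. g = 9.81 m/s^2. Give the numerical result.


T = 2*v*sin(theta)/g
sin(theta) = sin(69.97 deg) = 0.9395
T = 2*24.59*0.9395 / 9.81
T = 46.2053 / 9.81 = 4.71 s

4.71 s


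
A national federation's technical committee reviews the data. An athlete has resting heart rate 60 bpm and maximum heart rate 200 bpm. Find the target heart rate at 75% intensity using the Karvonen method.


Target = HRrest + pct*(HRmax - HRrest)
Heart rate reserve = HRmax - HRrest = 200 - 60 = 140 bpm
Fraction = 75% = 0.75
Target = 60 + 0.75 * 140
Target = 60 + 105 = 165 bpm

165 bpm


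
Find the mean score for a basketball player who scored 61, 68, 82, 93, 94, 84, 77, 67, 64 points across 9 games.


Average = sum / n
Sum = 690
Average = 690 / 9 = 76.6667

76.6667


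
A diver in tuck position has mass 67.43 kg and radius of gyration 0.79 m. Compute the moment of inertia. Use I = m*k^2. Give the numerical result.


I = m * k^2
I = 67.43 * 0.79^2
I = 67.43 * 0.6241 = 42.0831 kg*m^2

42.0831 kg*m^2


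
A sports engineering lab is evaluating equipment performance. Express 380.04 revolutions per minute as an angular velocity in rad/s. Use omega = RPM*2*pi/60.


omega = RPM * 2 * pi / 60
omega = 380.04 * 2 * 3.14159 / 60
omega = 2387.8617 / 60 = 39.7977 rad/s

39.7977 rad/s


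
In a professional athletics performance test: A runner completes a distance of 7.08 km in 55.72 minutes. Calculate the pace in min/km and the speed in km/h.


Pace = time / distance = 55.72 min / 7.08 km = 7.8701 min/km
Speed = distance / time_in_hours = 7.08 / 0.9287 hr
Speed = 7.6238 km/h

7.8701 min/km, 7.6238 km/h


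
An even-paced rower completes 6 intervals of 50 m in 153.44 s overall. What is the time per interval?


Split time = total_time / n_laps = 153.44 / 6
Split time = 25.5733 s per lap

25.5733 s


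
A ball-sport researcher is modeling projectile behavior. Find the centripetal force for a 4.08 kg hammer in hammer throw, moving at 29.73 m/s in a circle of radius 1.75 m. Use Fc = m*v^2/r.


Fc = m * v^2 / r
v^2 = 29.73^2 = 883.8729
Fc = 4.08 * 883.8729 / 1.75
Fc = 3606.2014 / 1.75 = 2060.6865 N

2060.6865 N


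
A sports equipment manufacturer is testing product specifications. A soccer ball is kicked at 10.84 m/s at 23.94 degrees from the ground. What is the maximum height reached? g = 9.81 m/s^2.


H = (v*sin(theta))^2 / (2*g)
vy = v*sin(theta) = 10.84 * sin(23.94 deg) = 4.3987 m/s
H = vy^2 / (2*g) = 19.3481 / (2*9.81)
H = 19.3481 / 19.62 = 0.9861 m

0.9861 m


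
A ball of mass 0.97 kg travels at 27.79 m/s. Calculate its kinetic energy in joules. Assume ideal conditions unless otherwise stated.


KE = 0.5 * m * v^2
KE = 0.5 * 0.97 * 27.79^2
KE = 0.5 * 0.97 * 772.2841 = 374.5578 J

374.5578 J


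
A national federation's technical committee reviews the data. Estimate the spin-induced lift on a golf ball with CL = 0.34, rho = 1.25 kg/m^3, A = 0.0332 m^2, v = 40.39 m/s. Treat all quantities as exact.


FM = 0.5 * CL * rho * A * v^2
FM = 0.5 * 0.34 * 1.25 * 0.0332 * 40.39^2
v^2 = 1631.3521
FM = 0.5 * 0.34 * 1.25 * 0.0332 * 1631.3521 = 11.5092 N

11.5092 N


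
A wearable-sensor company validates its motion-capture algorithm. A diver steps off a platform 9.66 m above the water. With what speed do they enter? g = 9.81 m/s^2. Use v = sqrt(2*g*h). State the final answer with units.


v = sqrt(2 * g * h)
v = sqrt(2 * 9.81 * 9.66)
v = sqrt(189.5292) = 13.767 m/s

13.767 m/s


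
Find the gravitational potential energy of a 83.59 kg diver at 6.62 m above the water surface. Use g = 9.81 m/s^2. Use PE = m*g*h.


PE = m * g * h
PE = 83.59 * 9.81 * 6.62
PE = 820.0179 * 6.62 = 5428.5185 J

5428.5185 J


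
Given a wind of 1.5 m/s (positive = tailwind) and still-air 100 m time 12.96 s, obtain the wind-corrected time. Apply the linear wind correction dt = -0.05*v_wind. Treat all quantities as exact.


dt = -0.05 * v_wind = -0.05 * 1.5 = -0.075 s
t_corrected = t_still + dt = 12.96 + (-0.075)
t_corrected = 12.885 s

12.885 s


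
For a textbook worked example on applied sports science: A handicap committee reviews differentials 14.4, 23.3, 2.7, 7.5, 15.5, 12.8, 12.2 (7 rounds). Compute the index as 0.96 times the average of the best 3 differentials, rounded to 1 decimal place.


All differentials: 14.4, 23.3, 2.7, 7.5, 15.5, 12.8, 12.2
Sorted: 2.7, 7.5, 12.2, 12.8, 14.4, 15.5, 23.3
Best 3: 2.7, 7.5, 12.2
Average of best = 22.4 / 3 = 7.4667
Raw index = 7.4667 * 0.96 = 7.168
Handicap index = round(7.168, 1) = 7.2

7.2


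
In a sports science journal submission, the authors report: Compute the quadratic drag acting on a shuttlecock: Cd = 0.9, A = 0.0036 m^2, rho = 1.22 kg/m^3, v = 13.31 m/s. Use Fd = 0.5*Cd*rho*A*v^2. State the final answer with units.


Fd = 0.5 * Cd * rho * A * v^2
Fd = 0.5 * 0.9 * 1.22 * 0.0036 * 13.31^2
v^2 = 177.1561
Fd = 0.5 * 0.9 * 1.22 * 0.0036 * 177.1561 = 0.3501 N

0.3501 N


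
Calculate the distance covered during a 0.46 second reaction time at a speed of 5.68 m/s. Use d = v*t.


d = v * t
d = 5.68 * 0.46
d = 2.6128 m

2.6128 m


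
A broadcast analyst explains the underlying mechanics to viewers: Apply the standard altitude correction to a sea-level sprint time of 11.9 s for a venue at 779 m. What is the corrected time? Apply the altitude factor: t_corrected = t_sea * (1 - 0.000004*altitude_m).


Correction factor = 1 - 0.000004 * 779 = 0.996884
t_corrected = t_sea * factor = 11.9 * 0.996884
t_corrected = 11.8629 s

11.8629 s


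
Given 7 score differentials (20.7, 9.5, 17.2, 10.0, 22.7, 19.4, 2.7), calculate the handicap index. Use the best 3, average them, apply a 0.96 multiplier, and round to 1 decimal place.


All differentials: 20.7, 9.5, 17.2, 10.0, 22.7, 19.4, 2.7
Sorted: 2.7, 9.5, 10.0, 17.2, 19.4, 20.7, 22.7
Best 3: 2.7, 9.5, 10.0
Average of best = 22.2 / 3 = 7.4
Raw index = 7.4 * 0.96 = 7.104
Handicap index = round(7.104, 1) = 7.1

7.1


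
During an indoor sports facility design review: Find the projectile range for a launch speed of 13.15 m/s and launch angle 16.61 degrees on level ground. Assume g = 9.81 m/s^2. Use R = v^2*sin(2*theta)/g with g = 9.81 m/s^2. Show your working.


R = v^2 * sin(2*theta) / g
Convert angle to radians: theta = 16.61 deg = 0.2899 rad
sin(2*theta) = sin(0.5798) = 0.5479
R = 13.15^2 * 0.5479 / 9.81
R = 172.9225 * 0.5479 / 9.81 = 9.6571 m

9.6571 m


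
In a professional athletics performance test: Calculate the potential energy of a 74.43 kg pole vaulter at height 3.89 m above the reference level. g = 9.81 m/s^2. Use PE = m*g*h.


PE = m * g * h
PE = 74.43 * 9.81 * 3.89
PE = 730.1583 * 3.89 = 2840.3158 J

2840.3158 J


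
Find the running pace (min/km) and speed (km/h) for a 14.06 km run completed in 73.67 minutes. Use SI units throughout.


Pace = time / distance = 73.67 min / 14.06 km = 5.2397 min/km
Speed = distance / time_in_hours = 14.06 / 1.2278 hr
Speed = 11.4511 km/h

5.2397 min/km, 11.4511 km/h


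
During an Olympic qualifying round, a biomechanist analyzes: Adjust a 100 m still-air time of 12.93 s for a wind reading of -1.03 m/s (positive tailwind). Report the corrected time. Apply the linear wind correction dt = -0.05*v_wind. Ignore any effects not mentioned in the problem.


dt = -0.05 * v_wind = -0.05 * -1.03 = 0.0515 s
t_corrected = t_still + dt = 12.93 + (0.0515)
t_corrected = 12.9815 s

12.9815 s


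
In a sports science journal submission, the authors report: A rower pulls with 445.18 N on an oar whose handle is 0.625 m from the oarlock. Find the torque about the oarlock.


tau = F * d
tau = 445.18 * 0.625
tau = 278.2375 N*m

278.2375 N*m


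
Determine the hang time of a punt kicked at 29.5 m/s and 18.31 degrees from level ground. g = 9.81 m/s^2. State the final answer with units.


T = 2*v*sin(theta)/g
sin(theta) = sin(18.31 deg) = 0.3142
T = 2*29.5*0.3142 / 9.81
T = 18.5353 / 9.81 = 1.8894 s

1.8894 s


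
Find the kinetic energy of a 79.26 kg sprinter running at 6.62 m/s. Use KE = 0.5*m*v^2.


KE = 0.5 * m * v^2
KE = 0.5 * 79.26 * 6.62^2
KE = 0.5 * 79.26 * 43.8244 = 1736.761 J

1736.761 J


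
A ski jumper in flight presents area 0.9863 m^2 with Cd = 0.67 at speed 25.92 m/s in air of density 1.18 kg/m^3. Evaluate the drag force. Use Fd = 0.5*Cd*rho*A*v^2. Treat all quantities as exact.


Fd = 0.5 * Cd * rho * A * v^2
Fd = 0.5 * 0.67 * 1.18 * 0.9863 * 25.92^2
v^2 = 671.8464
Fd = 0.5 * 0.67 * 1.18 * 0.9863 * 671.8464 = 261.9424 N

261.9424 N


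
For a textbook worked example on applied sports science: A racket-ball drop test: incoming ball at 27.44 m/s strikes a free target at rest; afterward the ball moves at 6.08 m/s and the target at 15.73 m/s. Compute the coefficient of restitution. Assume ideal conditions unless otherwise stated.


e = (v2_after - v1_after) / (v1_before - v2_before)
Numerator = 15.73 - 6.08 = 9.65
Denominator = 27.44 - 0 = 27.44
e = 9.65 / 27.44 = 0.3517

0.3517


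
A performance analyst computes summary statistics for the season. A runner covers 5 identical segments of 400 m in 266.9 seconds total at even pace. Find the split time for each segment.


Split time = total_time / n_laps = 266.9 / 5
Split time = 53.38 s per lap

53.38 s


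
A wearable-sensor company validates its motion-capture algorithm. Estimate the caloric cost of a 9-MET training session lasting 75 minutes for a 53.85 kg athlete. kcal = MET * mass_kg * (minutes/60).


kcal = MET * mass * time_hr
Convert time: 75 min = 1.25 hr
kcal = 9 * 53.85 * 1.25
kcal = 605.8125 kcal

605.8125 kcal


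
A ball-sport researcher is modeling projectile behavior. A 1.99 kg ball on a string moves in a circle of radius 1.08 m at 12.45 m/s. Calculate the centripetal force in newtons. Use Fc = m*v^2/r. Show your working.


Fc = m * v^2 / r
v^2 = 12.45^2 = 155.0025
Fc = 1.99 * 155.0025 / 1.08
Fc = 308.455 / 1.08 = 285.6065 N

285.6065 N


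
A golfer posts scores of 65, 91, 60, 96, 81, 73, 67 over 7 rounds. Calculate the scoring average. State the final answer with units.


Average = sum / n
Sum = 533
Average = 533 / 7 = 76.1429

76.1429


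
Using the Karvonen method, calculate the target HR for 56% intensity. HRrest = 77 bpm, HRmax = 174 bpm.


Target = HRrest + pct*(HRmax - HRrest)
Heart rate reserve = HRmax - HRrest = 174 - 77 = 97 bpm
Fraction = 56% = 0.56
Target = 77 + 0.56 * 97
Target = 77 + 54.32 = 131.32 bpm

131.32 bpm


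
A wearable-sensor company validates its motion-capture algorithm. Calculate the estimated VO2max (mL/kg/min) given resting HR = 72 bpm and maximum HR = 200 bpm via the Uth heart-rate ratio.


VO2max = 15.3 * HRmax / HRrest
VO2max = 15.3 * 200 / 72
VO2max = 3060 / 72 = 42.5 mL/kg/min

42.5 mL/kg/min


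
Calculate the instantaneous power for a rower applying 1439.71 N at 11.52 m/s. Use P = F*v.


P = F * v
P = 1439.71 * 11.52
P = 16585.4592 W

16585.4592 W


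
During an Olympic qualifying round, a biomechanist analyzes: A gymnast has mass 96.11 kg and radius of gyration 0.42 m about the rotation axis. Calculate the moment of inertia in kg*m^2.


I = m * k^2
I = 96.11 * 0.42^2
I = 96.11 * 0.1764 = 16.9538 kg*m^2

16.9538 kg*m^2


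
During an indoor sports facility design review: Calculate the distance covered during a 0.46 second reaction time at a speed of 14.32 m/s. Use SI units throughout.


d = v * t
d = 14.32 * 0.46
d = 6.5872 m

6.5872 m


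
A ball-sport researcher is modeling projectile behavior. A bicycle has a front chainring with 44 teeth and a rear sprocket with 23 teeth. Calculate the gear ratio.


GR = front_teeth / rear_teeth
GR = 44 / 23
GR = 1.913

1.913


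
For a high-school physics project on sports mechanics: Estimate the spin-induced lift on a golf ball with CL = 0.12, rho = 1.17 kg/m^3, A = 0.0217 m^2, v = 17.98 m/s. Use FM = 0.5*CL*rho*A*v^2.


FM = 0.5 * CL * rho * A * v^2
FM = 0.5 * 0.12 * 1.17 * 0.0217 * 17.98^2
v^2 = 323.2804
FM = 0.5 * 0.12 * 1.17 * 0.0217 * 323.2804 = 0.4925 N

0.4925 N


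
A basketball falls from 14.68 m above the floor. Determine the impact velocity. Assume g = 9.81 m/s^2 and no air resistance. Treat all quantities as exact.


v = sqrt(2 * g * h)
v = sqrt(2 * 9.81 * 14.68)
v = sqrt(288.0216) = 16.9712 m/s

16.9712 m/s


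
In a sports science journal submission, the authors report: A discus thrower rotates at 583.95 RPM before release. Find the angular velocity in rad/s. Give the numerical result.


omega = RPM * 2 * pi / 60
omega = 583.95 * 2 * 3.14159 / 60
omega = 3669.0661 / 60 = 61.1511 rad/s

61.1511 rad/s


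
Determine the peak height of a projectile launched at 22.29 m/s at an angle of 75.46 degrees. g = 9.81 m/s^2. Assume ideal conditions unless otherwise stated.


H = (v*sin(theta))^2 / (2*g)
vy = v*sin(theta) = 22.29 * sin(75.46 deg) = 21.5761 m/s
H = vy^2 / (2*g) = 465.5285 / (2*9.81)
H = 465.5285 / 19.62 = 23.7272 m

23.7272 m


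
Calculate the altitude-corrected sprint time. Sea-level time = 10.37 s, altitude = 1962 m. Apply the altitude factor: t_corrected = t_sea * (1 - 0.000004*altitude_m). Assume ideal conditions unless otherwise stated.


Correction factor = 1 - 0.000004 * 1962 = 0.992152
t_corrected = t_sea * factor = 10.37 * 0.992152
t_corrected = 10.2886 s

10.2886 s


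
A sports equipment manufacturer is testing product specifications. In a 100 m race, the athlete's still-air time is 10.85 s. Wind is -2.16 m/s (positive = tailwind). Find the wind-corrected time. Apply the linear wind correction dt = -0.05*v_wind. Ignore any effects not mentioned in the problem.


dt = -0.05 * v_wind = -0.05 * -2.16 = 0.108 s
t_corrected = t_still + dt = 10.85 + (0.108)
t_corrected = 10.958 s

10.958 s


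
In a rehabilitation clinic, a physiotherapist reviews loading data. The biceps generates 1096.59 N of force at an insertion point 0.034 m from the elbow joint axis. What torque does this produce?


tau = F * d
tau = 1096.59 * 0.034
tau = 37.2841 N*m

37.2841 N*m


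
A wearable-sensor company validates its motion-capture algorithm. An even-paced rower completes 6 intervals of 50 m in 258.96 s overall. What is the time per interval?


Split time = total_time / n_laps = 258.96 / 6
Split time = 43.16 s per lap

43.16 s


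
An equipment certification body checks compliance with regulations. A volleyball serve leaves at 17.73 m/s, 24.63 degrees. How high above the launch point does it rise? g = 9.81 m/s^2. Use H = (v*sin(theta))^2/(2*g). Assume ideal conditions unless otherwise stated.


H = (v*sin(theta))^2 / (2*g)
vy = v*sin(theta) = 17.73 * sin(24.63 deg) = 7.3891 m/s
H = vy^2 / (2*g) = 54.5988 / (2*9.81)
H = 54.5988 / 19.62 = 2.7828 m

2.7828 m


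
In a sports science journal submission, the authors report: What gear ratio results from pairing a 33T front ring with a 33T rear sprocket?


GR = front_teeth / rear_teeth
GR = 33 / 33
GR = 1

1


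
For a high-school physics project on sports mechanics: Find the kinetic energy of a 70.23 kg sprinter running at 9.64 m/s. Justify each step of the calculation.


KE = 0.5 * m * v^2
KE = 0.5 * 70.23 * 9.64^2
KE = 0.5 * 70.23 * 92.9296 = 3263.2229 J

3263.2229 J


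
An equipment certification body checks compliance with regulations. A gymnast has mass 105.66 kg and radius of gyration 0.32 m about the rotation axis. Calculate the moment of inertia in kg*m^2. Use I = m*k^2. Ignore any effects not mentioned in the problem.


I = m * k^2
I = 105.66 * 0.32^2
I = 105.66 * 0.1024 = 10.8196 kg*m^2

10.8196 kg*m^2


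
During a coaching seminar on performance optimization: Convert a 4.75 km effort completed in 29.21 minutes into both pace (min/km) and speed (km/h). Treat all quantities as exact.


Pace = time / distance = 29.21 min / 4.75 km = 6.1495 min/km
Speed = distance / time_in_hours = 4.75 / 0.4868 hr
Speed = 9.7569 km/h

6.1495 min/km, 9.7569 km/h


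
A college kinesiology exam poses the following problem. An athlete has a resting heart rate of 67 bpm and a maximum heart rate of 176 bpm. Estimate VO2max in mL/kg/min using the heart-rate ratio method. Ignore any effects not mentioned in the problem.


VO2max = 15.3 * HRmax / HRrest
VO2max = 15.3 * 176 / 67
VO2max = 2692.8 / 67 = 40.191 mL/kg/min

40.191 mL/kg/min


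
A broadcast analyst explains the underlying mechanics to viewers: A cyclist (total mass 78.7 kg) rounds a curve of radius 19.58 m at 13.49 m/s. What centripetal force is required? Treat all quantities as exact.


Fc = m * v^2 / r
v^2 = 13.49^2 = 181.9801
Fc = 78.7 * 181.9801 / 19.58
Fc = 14321.8339 / 19.58 = 731.4522 N

731.4522 N


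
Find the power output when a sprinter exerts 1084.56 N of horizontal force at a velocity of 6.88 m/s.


P = F * v
P = 1084.56 * 6.88
P = 7461.7728 W

7461.7728 W


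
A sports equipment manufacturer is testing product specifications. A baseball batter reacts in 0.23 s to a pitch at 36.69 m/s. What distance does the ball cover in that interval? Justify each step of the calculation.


d = v * t
d = 36.69 * 0.23
d = 8.4387 m

8.4387 m


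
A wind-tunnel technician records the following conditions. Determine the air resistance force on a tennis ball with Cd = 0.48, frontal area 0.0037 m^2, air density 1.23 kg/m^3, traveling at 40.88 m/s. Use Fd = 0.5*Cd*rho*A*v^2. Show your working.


Fd = 0.5 * Cd * rho * A * v^2
Fd = 0.5 * 0.48 * 1.23 * 0.0037 * 40.88^2
v^2 = 1671.1744
Fd = 0.5 * 0.48 * 1.23 * 0.0037 * 1671.1744 = 1.8253 N

1.8253 N


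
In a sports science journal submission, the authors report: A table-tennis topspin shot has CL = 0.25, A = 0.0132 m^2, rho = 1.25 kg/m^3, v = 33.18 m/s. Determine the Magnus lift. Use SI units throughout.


FM = 0.5 * CL * rho * A * v^2
FM = 0.5 * 0.25 * 1.25 * 0.0132 * 33.18^2
v^2 = 1100.9124
FM = 0.5 * 0.25 * 1.25 * 0.0132 * 1100.9124 = 2.2706 N

2.2706 N


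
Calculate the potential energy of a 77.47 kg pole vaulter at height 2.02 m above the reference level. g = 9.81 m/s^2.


PE = m * g * h
PE = 77.47 * 9.81 * 2.02
PE = 759.9807 * 2.02 = 1535.161 J

1535.161 J
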